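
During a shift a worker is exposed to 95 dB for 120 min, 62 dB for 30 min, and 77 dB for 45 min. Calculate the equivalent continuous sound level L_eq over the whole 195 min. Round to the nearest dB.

93 dB

The energy average is taken in the linear domain: L_eq = 10·log₁₀[(Σ tᵢ·10^(Lᵢ/10))/T], T = 195 min.
Σ tᵢ·10^(Lᵢ/10) = 120·10^(95/10) + 30·10^(62/10) + 45·10^(77/10) = 3.818e+11.
L_eq = 10·log₁₀(3.818e+11/195) = 92.92 dB.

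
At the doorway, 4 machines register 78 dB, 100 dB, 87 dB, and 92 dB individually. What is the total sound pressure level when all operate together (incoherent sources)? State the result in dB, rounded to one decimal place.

For uncorrelated sources the intensities add, so convert each level to linear form, sum, and take 10·log₁₀ of the total.
Σ 10^(L/10) = 10^(78/10) + 10^(100/10) + 10^(87/10) + 10^(92/10) = 1.215e+10.
L_total = 10·log₁₀(1.215e+10) = 100.85 dB.

100.8 dB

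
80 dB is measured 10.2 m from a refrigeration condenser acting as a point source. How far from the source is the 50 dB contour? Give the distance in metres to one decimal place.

322.6 m

For a point source L₁ − L₂ = 20·log₁₀(r₂/r₁), so r₂ = r₁·10^((L₁−L₂)/20).
r₂ = 10.2·10^((80−50)/20) = 10.2·10^(30.0/20) = 322.55 m.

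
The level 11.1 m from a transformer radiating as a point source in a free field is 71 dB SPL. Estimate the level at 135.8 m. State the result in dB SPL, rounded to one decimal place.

Point-source attenuation: ΔL = 20·log₁₀(r₂/r₁) = 20·log₁₀(135.8/11.1) = 21.752 dB.
L₂ = 71 − 20·log₁₀(135.8/11.1) = 71 − 21.752 = 49.25 dB SPL.

49.2 dB SPL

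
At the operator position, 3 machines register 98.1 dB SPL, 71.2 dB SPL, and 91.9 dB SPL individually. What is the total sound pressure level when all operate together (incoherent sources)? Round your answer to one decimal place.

Incoherent sources combine by intensity addition: L_total = 10·log₁₀(Σ 10^(L_i/10)).
Σ 10^(L/10) = 10^(98.1/10) + 10^(71.2/10) + 10^(91.9/10) = 8.019e+09.
L_total = 10·log₁₀(8.019e+09) = 99.04 dB SPL.

99.0 dB SPL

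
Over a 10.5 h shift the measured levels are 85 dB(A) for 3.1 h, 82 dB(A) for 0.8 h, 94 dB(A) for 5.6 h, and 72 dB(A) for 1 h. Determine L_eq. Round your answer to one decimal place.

91.6 dB(A)

The energy average is taken in the linear domain: L_eq = 10·log₁₀[(Σ tᵢ·10^(Lᵢ/10))/T], T = 10.5 h.
Σ tᵢ·10^(Lᵢ/10) = 3.1·10^(85/10) + 0.8·10^(82/10) + 5.6·10^(94/10) + 1·10^(72/10) = 1.519e+10.
L_eq = 10·log₁₀(1.519e+10/10.5) = 91.60 dB(A).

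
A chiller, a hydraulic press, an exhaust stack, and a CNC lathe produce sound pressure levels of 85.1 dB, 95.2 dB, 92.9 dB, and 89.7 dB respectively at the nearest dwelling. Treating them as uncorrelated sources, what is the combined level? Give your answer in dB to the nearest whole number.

Incoherent sources combine by intensity addition: L_total = 10·log₁₀(Σ 10^(L_i/10)).
Σ 10^(L/10) = 10^(85.1/10) + 10^(95.2/10) + 10^(92.9/10) + 10^(89.7/10) = 6.518e+09.
L_total = 10·log₁₀(6.518e+09) = 98.14 dB.

98 dB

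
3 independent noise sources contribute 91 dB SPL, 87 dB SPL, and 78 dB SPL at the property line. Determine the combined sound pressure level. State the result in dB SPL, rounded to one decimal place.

For uncorrelated sources the intensities add, so convert each level to linear form, sum, and take 10·log₁₀ of the total.
Σ 10^(L/10) = 10^(91/10) + 10^(87/10) + 10^(78/10) = 1.823e+09.
L_total = 10·log₁₀(1.823e+09) = 92.61 dB SPL.

92.6 dB SPL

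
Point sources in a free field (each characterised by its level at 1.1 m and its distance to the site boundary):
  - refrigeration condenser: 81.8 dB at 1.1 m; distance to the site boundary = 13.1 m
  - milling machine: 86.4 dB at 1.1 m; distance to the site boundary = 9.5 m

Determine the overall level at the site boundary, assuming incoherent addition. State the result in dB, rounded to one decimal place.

68.4 dB

Apply inverse-square spreading to bring every level to the receiver, then sum 10^(L/10).
refrigeration condenser: 81.8 − 20·log₁₀(13.1/1.1) = 81.8 − 21.52 = 60.28 dB.
milling machine: 86.4 − 20·log₁₀(9.5/1.1) = 86.4 − 18.73 = 67.67 dB.
Σ 10^(L/10) = 6.920e+06 → L_total = 10·log₁₀(6.920e+06) = 68.40 dB.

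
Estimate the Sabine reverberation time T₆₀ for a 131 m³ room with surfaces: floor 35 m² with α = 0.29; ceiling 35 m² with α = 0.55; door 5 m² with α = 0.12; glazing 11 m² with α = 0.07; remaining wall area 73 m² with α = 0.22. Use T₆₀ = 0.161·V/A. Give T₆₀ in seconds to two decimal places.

0.45 s

Summing Sᵢαᵢ: 35·0.29 + 35·0.55 + 5·0.12 + 11·0.07 + 73·0.22 = 46.83 m².
T₆₀ = 0.161 × 131 / 46.83 = 0.450 s.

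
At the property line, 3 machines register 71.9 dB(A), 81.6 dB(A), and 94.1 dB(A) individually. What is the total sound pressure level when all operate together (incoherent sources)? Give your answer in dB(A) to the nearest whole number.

94 dB(A)

Incoherent sources combine by intensity addition: L_total = 10·log₁₀(Σ 10^(L_i/10)).
Σ 10^(L/10) = 10^(71.9/10) + 10^(81.6/10) + 10^(94.1/10) = 2.730e+09.
L_total = 10·log₁₀(2.730e+09) = 94.36 dB(A).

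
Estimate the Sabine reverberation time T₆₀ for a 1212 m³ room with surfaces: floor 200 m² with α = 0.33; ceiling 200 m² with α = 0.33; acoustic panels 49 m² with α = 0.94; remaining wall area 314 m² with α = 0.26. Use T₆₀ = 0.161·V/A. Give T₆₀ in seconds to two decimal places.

0.75 s

Summing Sᵢαᵢ: 200·0.33 + 200·0.33 + 49·0.94 + 314·0.26 = 259.70 m².
T₆₀ = 0.161·V/A = 0.161·1212/259.70 = 0.751 s.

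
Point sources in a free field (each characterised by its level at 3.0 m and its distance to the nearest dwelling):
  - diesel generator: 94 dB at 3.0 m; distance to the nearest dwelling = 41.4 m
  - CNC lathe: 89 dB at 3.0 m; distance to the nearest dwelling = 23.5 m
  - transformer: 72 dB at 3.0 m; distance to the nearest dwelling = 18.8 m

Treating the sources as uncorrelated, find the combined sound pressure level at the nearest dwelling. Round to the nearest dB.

74 dB

Propagate each source to the receiver with L = L_ref − 20·log₁₀(r/r_ref), then add intensities.
diesel generator: 94 − 20·log₁₀(41.4/3.0) = 94 − 22.80 = 71.20 dB.
CNC lathe: 89 − 20·log₁₀(23.5/3.0) = 89 − 17.88 = 71.12 dB.
transformer: 72 − 20·log₁₀(18.8/3.0) = 72 − 15.94 = 56.06 dB.
Σ 10^(L/10) = 2.654e+07 → L_total = 10·log₁₀(2.654e+07) = 74.24 dB.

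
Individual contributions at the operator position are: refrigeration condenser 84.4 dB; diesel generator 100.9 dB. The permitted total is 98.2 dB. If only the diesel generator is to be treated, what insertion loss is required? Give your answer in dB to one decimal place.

The untreated sources together contribute 10^(84.4/10) = 2.754e+08, i.e. 84.40 dB.
The limit corresponds to 10^(98.2/10) = 6.607e+09; subtracting the fixed part leaves 6.332e+09 for the diesel generator, i.e. 98.02 dB.
So the diesel generator must be reduced from 100.9 to 98.02 dB: IL = 2.88 dB.

2.9 dB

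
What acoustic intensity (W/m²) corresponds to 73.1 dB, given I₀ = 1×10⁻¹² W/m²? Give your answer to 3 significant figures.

I = I₀·10^(L/10) = 10⁻¹² × 10^(73.1/10) = 10^(-4.690).

2.04e-05 W/m²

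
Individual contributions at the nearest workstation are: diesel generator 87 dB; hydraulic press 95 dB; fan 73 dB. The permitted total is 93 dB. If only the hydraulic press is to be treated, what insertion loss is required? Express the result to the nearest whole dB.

3 dB

Everything except the hydraulic press sums to 10^(87/10) + 10^(73/10) = 5.211e+08 in linear terms, 87.17 dB.
The limit corresponds to 10^(93/10) = 1.995e+09; subtracting the fixed part leaves 1.474e+09 for the hydraulic press, i.e. 91.69 dB.
Required insertion loss = 95 − 91.69 = 3.31 dB.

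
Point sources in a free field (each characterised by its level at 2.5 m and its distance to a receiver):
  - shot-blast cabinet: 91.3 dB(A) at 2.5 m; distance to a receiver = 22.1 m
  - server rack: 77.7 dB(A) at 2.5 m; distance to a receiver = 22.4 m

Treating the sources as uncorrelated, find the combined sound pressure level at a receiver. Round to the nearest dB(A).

73 dB(A)

Propagate each source to the receiver with L = L_ref − 20·log₁₀(r/r_ref), then add intensities.
shot-blast cabinet: 91.3 − 20·log₁₀(22.1/2.5) = 91.3 − 18.93 = 72.37 dB(A).
server rack: 77.7 − 20·log₁₀(22.4/2.5) = 77.7 − 19.05 = 58.65 dB(A).
Σ 10^(L/10) = 1.800e+07 → L_total = 10·log₁₀(1.800e+07) = 72.55 dB(A).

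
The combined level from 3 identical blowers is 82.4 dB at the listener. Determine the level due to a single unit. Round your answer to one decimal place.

For N identical incoherent sources L_total = L₁ + 10·log₁₀ N, so L₁ = 82.4 − 10·log₁₀(3) = 82.4 − 4.771.

77.6 dB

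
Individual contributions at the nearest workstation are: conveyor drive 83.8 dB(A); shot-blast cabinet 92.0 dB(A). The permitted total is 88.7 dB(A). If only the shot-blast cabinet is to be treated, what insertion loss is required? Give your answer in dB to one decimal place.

The untreated sources together contribute 10^(83.8/10) = 2.399e+08, i.e. 83.80 dB(A).
The limit corresponds to 10^(88.7/10) = 7.413e+08; subtracting the fixed part leaves 5.014e+08 for the shot-blast cabinet, i.e. 87.00 dB(A).
So the shot-blast cabinet must be reduced from 92.0 to 87.00 dB(A): IL = 5.00 dB.

5.0 dB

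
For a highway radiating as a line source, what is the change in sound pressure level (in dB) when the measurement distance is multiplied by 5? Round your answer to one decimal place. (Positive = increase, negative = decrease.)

With cylindrical spreading the level changes by −10·log₁₀(r₂/r₁).
ΔL = −10·log₁₀(5) = -6.99 dB.

-7.0 dB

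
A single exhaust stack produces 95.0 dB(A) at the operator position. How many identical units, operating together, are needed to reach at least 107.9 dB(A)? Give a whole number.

The shortfall is 107.9 − 95.0 = 12.9 dB, and N units add 10·log₁₀ N, so need 10·log₁₀ N ≥ 12.9.
N ≥ 10^(12.9/10) = 19.498, so N = 20.

20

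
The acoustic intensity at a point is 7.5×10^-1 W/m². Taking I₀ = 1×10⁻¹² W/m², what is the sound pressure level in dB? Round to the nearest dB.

119 dB

L = 10·log₁₀(I/I₀) = 10·log₁₀(7.5×10^-1/10⁻¹²) = 10·log₁₀(7.5×10^11).
L = 10·(0.8751 + 11) = 118.75 dB.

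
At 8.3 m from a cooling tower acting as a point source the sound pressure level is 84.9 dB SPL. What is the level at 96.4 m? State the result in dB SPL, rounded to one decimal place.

63.6 dB SPL

Point-source attenuation: ΔL = 20·log₁₀(r₂/r₁) = 20·log₁₀(96.4/8.3) = 21.300 dB.
L₂ = 84.9 − 20·log₁₀(96.4/8.3) = 84.9 − 21.300 = 63.60 dB SPL.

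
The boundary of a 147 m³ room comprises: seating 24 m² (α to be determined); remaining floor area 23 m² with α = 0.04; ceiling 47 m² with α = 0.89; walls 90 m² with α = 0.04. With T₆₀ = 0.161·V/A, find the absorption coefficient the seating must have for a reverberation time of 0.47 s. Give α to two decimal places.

0.17

From T₆₀ = 0.161·V/A, the target T₆₀ = 0.47 s needs A = 0.161·147/0.47 = 50.36 m².
Absorption from the other surfaces = 23·0.04 + 47·0.89 + 90·0.04 = 46.35 m², so the seating must supply 4.01 m² over 24 m².
α = 4.01/24 = 0.167.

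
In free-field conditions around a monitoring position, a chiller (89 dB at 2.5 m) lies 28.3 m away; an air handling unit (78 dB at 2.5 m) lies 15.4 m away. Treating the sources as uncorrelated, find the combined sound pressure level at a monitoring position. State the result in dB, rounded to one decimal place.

69.0 dB

First find each source's level at the receiver (point-source: −20·log₁₀(r/r_ref)), then combine on an intensity basis.
chiller: 89 − 20·log₁₀(28.3/2.5) = 89 − 21.08 = 67.92 dB.
air handling unit: 78 − 20·log₁₀(15.4/2.5) = 78 − 15.79 = 62.21 dB.
Σ 10^(L/10) = 7.862e+06 → L_total = 10·log₁₀(7.862e+06) = 68.96 dB.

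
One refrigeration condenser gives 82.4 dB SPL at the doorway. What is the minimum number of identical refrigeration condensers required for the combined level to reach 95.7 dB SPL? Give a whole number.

The shortfall is 95.7 − 82.4 = 13.3 dB, and N units add 10·log₁₀ N, so need 10·log₁₀ N ≥ 13.3.
N ≥ 10^(13.3/10) = 21.380, so N = 22.

22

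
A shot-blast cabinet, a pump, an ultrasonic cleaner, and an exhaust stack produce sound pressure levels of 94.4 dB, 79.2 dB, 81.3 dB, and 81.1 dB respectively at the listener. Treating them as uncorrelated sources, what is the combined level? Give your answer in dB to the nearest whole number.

95 dB

Incoherent sources combine by intensity addition: L_total = 10·log₁₀(Σ 10^(L_i/10)).
Σ 10^(L/10) = 10^(94.4/10) + 10^(79.2/10) + 10^(81.3/10) + 10^(81.1/10) = 3.101e+09.
L_total = 10·log₁₀(3.101e+09) = 94.92 dB.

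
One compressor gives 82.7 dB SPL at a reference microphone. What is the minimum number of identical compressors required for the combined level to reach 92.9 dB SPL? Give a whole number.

11

N identical sources give L₁ + 10·log₁₀ N, so require 10·log₁₀ N ≥ 92.9 − 82.7 = 10.2 dB.
N ≥ 10^(10.2/10) = 10.471, so N = 11.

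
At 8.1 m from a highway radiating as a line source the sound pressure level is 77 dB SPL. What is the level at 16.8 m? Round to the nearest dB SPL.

Cylindrical spreading from a line source gives a 10·log₁₀(r₂/r₁) drop.
L₂ = 77 − 10·log₁₀(16.8/8.1) = 77 − 3.168 = 73.83 dB SPL.

74 dB SPL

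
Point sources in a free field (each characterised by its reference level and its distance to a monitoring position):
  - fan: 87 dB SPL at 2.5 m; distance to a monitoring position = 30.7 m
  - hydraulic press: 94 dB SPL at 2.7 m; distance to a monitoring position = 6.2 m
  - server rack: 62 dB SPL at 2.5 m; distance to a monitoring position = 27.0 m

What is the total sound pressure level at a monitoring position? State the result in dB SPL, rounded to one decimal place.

Apply inverse-square spreading to bring every level to the receiver, then sum 10^(L/10).
fan: 87 − 20·log₁₀(30.7/2.5) = 87 − 21.78 = 65.22 dB SPL.
hydraulic press: 94 − 20·log₁₀(6.2/2.7) = 94 − 7.22 = 86.78 dB SPL.
server rack: 62 − 20·log₁₀(27.0/2.5) = 62 − 20.67 = 41.33 dB SPL.
Σ 10^(L/10) = 4.797e+08 → L_total = 10·log₁₀(4.797e+08) = 86.81 dB SPL.

86.8 dB SPL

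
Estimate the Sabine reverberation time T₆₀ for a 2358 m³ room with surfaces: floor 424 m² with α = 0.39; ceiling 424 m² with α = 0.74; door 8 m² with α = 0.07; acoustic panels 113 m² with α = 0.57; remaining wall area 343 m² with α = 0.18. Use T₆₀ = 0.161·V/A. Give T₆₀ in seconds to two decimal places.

A = Σ Sᵢαᵢ = 424·0.39 + 424·0.74 + 8·0.07 + 113·0.57 + 343·0.18 = 605.83 m².
T₆₀ = 0.161 × 2358 / 605.83 = 0.627 s.

0.63 s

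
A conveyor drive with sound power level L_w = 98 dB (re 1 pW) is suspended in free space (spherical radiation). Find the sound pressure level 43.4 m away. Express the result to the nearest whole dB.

The power spreads over a sphere of area 4π·r², so L_p = L_w − 10·log₁₀(4π·r²).
4π·r² = 2.367e+04 m², 10·log₁₀ of that is 43.742 dB.
L_p = 98 − 43.742 = 54.26 dB.

54 dB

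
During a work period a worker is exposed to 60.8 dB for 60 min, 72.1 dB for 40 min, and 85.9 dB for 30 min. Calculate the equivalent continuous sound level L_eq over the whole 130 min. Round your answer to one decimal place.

Weight each interval's intensity by its duration and average over T = 130 min:
Σ tᵢ·10^(Lᵢ/10) = 60·10^(60.8/10) + 40·10^(72.1/10) + 30·10^(85.9/10) = 1.239e+10.
L_eq = 10·log₁₀(1.239e+10/130) = 79.79 dB.

79.8 dB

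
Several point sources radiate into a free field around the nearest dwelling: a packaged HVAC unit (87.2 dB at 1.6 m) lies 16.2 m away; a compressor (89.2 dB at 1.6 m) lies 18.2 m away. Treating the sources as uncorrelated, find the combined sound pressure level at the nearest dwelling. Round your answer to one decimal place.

Propagate each source to the receiver with L = L_ref − 20·log₁₀(r/r_ref), then add intensities.
packaged HVAC unit: 87.2 − 20·log₁₀(16.2/1.6) = 87.2 − 20.11 = 67.09 dB.
compressor: 89.2 − 20·log₁₀(18.2/1.6) = 89.2 − 21.12 = 68.08 dB.
Σ 10^(L/10) = 1.155e+07 → L_total = 10·log₁₀(1.155e+07) = 70.62 dB.

70.6 dB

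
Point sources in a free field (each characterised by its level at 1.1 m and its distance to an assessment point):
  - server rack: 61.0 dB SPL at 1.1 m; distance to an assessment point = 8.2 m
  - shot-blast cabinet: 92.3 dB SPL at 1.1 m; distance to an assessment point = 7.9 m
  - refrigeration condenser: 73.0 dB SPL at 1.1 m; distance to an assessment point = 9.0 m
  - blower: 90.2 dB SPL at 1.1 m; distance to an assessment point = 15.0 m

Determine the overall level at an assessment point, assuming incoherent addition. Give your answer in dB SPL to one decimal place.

First find each source's level at the receiver (point-source: −20·log₁₀(r/r_ref)), then combine on an intensity basis.
server rack: 61.0 − 20·log₁₀(8.2/1.1) = 61.0 − 17.45 = 43.55 dB SPL.
shot-blast cabinet: 92.3 − 20·log₁₀(7.9/1.1) = 92.3 − 17.12 = 75.18 dB SPL.
refrigeration condenser: 73.0 − 20·log₁₀(9.0/1.1) = 73.0 − 18.26 = 54.74 dB SPL.
blower: 90.2 − 20·log₁₀(15.0/1.1) = 90.2 − 22.69 = 67.51 dB SPL.
Σ 10^(L/10) = 3.888e+07 → L_total = 10·log₁₀(3.888e+07) = 75.90 dB SPL.

75.9 dB SPL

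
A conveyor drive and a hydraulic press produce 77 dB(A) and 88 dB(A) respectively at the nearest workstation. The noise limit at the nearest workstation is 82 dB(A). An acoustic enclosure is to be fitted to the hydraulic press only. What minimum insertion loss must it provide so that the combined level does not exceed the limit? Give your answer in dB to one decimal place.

The untreated sources together contribute 10^(77/10) = 5.012e+07, i.e. 77.00 dB(A).
The limit corresponds to 10^(82/10) = 1.585e+08; subtracting the fixed part leaves 1.084e+08 for the hydraulic press, i.e. 80.35 dB(A).
So the hydraulic press must be reduced from 88 to 80.35 dB(A): IL = 7.65 dB.

7.7 dB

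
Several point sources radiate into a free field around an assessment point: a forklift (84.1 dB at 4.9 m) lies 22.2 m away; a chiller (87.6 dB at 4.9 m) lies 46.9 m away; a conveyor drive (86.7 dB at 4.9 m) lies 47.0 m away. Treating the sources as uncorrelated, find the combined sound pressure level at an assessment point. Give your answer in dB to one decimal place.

73.8 dB

First find each source's level at the receiver (point-source: −20·log₁₀(r/r_ref)), then combine on an intensity basis.
forklift: 84.1 − 20·log₁₀(22.2/4.9) = 84.1 − 13.12 = 70.98 dB.
chiller: 87.6 − 20·log₁₀(46.9/4.9) = 87.6 − 19.62 = 67.98 dB.
conveyor drive: 86.7 − 20·log₁₀(47.0/4.9) = 86.7 − 19.64 = 67.06 dB.
Σ 10^(L/10) = 2.389e+07 → L_total = 10·log₁₀(2.389e+07) = 73.78 dB.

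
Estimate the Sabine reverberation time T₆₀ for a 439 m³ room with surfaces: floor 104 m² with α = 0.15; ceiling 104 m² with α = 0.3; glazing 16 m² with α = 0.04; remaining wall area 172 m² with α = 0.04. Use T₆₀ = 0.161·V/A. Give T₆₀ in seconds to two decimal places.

Summing Sᵢαᵢ: 104·0.15 + 104·0.3 + 16·0.04 + 172·0.04 = 54.32 m².
T₆₀ = 0.161·V/A = 0.161·439/54.32 = 1.301 s.

1.30 s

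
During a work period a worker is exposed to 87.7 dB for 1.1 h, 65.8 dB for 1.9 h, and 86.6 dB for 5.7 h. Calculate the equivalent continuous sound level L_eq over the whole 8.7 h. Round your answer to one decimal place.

L_eq = 10·log₁₀[(1/T)·Σ tᵢ·10^(Lᵢ/10)] with T = 8.7 h.
Σ tᵢ·10^(Lᵢ/10) = 1.1·10^(87.7/10) + 1.9·10^(65.8/10) + 5.7·10^(86.6/10) = 3.260e+09.
L_eq = 10·log₁₀(3.260e+09/8.7) = 85.74 dB.

85.7 dB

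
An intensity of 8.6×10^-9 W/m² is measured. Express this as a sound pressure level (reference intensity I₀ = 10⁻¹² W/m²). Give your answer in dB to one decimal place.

39.3 dB

I/I₀ = 8.6×10^-9/10⁻¹² = 8.6×10^3, and L = 10·log₁₀(I/I₀).
L = 10·(0.9345 + 3) = 39.34 dB.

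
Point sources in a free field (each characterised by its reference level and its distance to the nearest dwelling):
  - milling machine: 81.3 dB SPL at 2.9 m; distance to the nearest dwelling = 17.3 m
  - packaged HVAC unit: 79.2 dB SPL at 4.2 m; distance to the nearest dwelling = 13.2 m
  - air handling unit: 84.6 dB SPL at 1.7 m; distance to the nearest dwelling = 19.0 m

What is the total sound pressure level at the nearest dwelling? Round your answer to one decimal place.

First find each source's level at the receiver (point-source: −20·log₁₀(r/r_ref)), then combine on an intensity basis.
milling machine: 81.3 − 20·log₁₀(17.3/2.9) = 81.3 − 15.51 = 65.79 dB SPL.
packaged HVAC unit: 79.2 − 20·log₁₀(13.2/4.2) = 79.2 − 9.95 = 69.25 dB SPL.
air handling unit: 84.6 − 20·log₁₀(19.0/1.7) = 84.6 − 20.97 = 63.63 dB SPL.
Σ 10^(L/10) = 1.452e+07 → L_total = 10·log₁₀(1.452e+07) = 71.62 dB SPL.

71.6 dB SPL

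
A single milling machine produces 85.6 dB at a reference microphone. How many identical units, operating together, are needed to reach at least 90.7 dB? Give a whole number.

4

The shortfall is 90.7 − 85.6 = 5.1 dB, and N units add 10·log₁₀ N, so need 10·log₁₀ N ≥ 5.1.
N ≥ 10^(5.1/10) = 3.236, so N = 4.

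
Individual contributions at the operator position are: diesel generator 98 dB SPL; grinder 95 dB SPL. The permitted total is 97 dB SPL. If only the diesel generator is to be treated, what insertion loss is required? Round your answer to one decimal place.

5.3 dB

The untreated sources together contribute 10^(95/10) = 3.162e+09, i.e. 95.00 dB SPL.
To meet 97 dB SPL overall, the treated diesel generator may contribute at most 10^(97/10) − 3.162e+09 = 1.850e+09, i.e. 92.67 dB SPL.
Required insertion loss = 98 − 92.67 = 5.33 dB.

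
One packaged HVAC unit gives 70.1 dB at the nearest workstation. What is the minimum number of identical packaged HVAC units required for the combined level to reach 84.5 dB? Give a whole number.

28

Need L₁ + 10·log₁₀ N ≥ 84.5, i.e. log₁₀ N ≥ 1.44.
N ≥ 10^(14.4/10) = 27.542, so N = 28.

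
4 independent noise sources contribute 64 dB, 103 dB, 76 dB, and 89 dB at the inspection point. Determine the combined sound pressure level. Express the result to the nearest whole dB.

103 dB

Incoherent sources combine by intensity addition: L_total = 10·log₁₀(Σ 10^(L_i/10)).
Σ 10^(L/10) = 10^(64/10) + 10^(103/10) + 10^(76/10) + 10^(89/10) = 2.079e+10.
L_total = 10·log₁₀(2.079e+10) = 103.18 dB.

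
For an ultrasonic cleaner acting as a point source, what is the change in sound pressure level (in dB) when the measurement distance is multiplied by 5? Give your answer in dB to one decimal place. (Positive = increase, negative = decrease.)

-14.0 dB

With spherical spreading the level changes by −20·log₁₀(r₂/r₁).
ΔL = −20·log₁₀(5) = -13.98 dB.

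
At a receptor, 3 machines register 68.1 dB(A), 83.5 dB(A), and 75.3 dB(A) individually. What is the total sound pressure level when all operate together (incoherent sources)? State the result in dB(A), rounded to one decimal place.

For uncorrelated sources the intensities add, so convert each level to linear form, sum, and take 10·log₁₀ of the total.
Σ 10^(L/10) = 10^(68.1/10) + 10^(83.5/10) + 10^(75.3/10) = 2.642e+08.
L_total = 10·log₁₀(2.642e+08) = 84.22 dB(A).

84.2 dB(A)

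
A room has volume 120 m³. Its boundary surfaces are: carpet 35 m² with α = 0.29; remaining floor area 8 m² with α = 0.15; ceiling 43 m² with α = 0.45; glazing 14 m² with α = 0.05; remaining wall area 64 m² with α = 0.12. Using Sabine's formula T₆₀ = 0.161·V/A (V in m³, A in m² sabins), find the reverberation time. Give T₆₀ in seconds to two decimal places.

Summing Sᵢαᵢ: 35·0.29 + 8·0.15 + 43·0.45 + 14·0.05 + 64·0.12 = 39.08 m².
T₆₀ = 0.161 × 120 / 39.08 = 0.494 s.

0.49 s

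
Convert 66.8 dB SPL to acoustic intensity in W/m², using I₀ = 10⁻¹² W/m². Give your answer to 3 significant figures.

4.79e-06 W/m²

L = 10·log₁₀(I/I₀) ⇒ I = I₀·10^(L/10) = 10⁻¹² × 10^6.68.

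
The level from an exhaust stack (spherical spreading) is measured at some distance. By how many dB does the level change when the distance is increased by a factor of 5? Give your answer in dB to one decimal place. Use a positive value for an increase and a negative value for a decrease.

-14.0 dB

With spherical spreading the level changes by −20·log₁₀(r₂/r₁).
ΔL = −20·log₁₀(5) = -13.98 dB.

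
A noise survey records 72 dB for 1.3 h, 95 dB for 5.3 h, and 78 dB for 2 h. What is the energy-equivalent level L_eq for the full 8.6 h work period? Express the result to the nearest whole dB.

93 dB

L_eq = 10·log₁₀[(1/T)·Σ tᵢ·10^(Lᵢ/10)] with T = 8.6 h.
Σ tᵢ·10^(Lᵢ/10) = 1.3·10^(72/10) + 5.3·10^(95/10) + 2·10^(78/10) = 1.691e+10.
L_eq = 10·log₁₀(1.691e+10/8.6) = 92.94 dB.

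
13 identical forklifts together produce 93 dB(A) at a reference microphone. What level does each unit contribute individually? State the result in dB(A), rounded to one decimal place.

13 equal contributions raise the level by 10·log₁₀ 13 = 11.139 dB, so each unit alone gives 93 − 11.139.

81.9 dB(A)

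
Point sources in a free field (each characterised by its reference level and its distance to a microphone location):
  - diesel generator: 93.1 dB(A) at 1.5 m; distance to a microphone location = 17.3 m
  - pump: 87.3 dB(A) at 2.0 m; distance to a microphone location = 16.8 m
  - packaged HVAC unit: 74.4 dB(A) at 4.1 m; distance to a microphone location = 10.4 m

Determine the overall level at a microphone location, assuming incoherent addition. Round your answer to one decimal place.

74.4 dB(A)

Propagate each source to the receiver with L = L_ref − 20·log₁₀(r/r_ref), then add intensities.
diesel generator: 93.1 − 20·log₁₀(17.3/1.5) = 93.1 − 21.24 = 71.86 dB(A).
pump: 87.3 − 20·log₁₀(16.8/2.0) = 87.3 − 18.49 = 68.81 dB(A).
packaged HVAC unit: 74.4 − 20·log₁₀(10.4/4.1) = 74.4 − 8.08 = 66.32 dB(A).
Σ 10^(L/10) = 2.724e+07 → L_total = 10·log₁₀(2.724e+07) = 74.35 dB(A).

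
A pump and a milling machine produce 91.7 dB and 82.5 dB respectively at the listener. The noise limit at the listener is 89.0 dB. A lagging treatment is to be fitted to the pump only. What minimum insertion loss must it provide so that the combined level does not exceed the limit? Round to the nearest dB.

4 dB

Everything except the pump sums to 10^(82.5/10) = 1.778e+08 in linear terms, 82.50 dB.
To meet 89.0 dB overall, the treated pump may contribute at most 10^(89.0/10) − 1.778e+08 = 6.165e+08, i.e. 87.90 dB.
Required insertion loss = 91.7 − 87.90 = 3.80 dB.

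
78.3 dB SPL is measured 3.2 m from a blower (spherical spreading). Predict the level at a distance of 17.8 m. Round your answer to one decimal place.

Point-source attenuation: ΔL = 20·log₁₀(r₂/r₁) = 20·log₁₀(17.8/3.2) = 14.905 dB.
L₂ = 78.3 − 20·log₁₀(17.8/3.2) = 78.3 − 14.905 = 63.39 dB SPL.

63.4 dB SPL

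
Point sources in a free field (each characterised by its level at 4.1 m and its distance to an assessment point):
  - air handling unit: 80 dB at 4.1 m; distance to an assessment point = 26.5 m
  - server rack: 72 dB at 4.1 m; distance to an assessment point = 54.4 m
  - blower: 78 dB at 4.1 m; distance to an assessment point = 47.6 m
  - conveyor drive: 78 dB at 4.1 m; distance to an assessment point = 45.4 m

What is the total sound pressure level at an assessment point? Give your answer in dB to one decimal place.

65.4 dB

First find each source's level at the receiver (point-source: −20·log₁₀(r/r_ref)), then combine on an intensity basis.
air handling unit: 80 − 20·log₁₀(26.5/4.1) = 80 − 16.21 = 63.79 dB.
server rack: 72 − 20·log₁₀(54.4/4.1) = 72 − 22.46 = 49.54 dB.
blower: 78 − 20·log₁₀(47.6/4.1) = 78 − 21.30 = 56.70 dB.
conveyor drive: 78 − 20·log₁₀(45.4/4.1) = 78 − 20.89 = 57.11 dB.
Σ 10^(L/10) = 3.466e+06 → L_total = 10·log₁₀(3.466e+06) = 65.40 dB.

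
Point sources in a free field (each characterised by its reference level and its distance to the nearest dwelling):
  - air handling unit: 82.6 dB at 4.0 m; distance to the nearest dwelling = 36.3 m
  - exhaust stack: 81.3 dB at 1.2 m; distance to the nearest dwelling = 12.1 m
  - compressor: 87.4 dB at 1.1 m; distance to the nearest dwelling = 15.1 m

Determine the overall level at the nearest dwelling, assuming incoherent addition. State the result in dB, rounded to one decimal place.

First find each source's level at the receiver (point-source: −20·log₁₀(r/r_ref)), then combine on an intensity basis.
air handling unit: 82.6 − 20·log₁₀(36.3/4.0) = 82.6 − 19.16 = 63.44 dB.
exhaust stack: 81.3 − 20·log₁₀(12.1/1.2) = 81.3 − 20.07 = 61.23 dB.
compressor: 87.4 − 20·log₁₀(15.1/1.1) = 87.4 − 22.75 = 64.65 dB.
Σ 10^(L/10) = 6.453e+06 → L_total = 10·log₁₀(6.453e+06) = 68.10 dB.

68.1 dB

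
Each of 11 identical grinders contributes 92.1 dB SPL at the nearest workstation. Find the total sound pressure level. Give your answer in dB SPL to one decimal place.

L_total = L₁ + 10·log₁₀ N for N identical incoherent sources.
L_total = 92.1 + 10·log₁₀(11) = 92.1 + 10.414 = 102.51 dB SPL.

102.5 dB SPL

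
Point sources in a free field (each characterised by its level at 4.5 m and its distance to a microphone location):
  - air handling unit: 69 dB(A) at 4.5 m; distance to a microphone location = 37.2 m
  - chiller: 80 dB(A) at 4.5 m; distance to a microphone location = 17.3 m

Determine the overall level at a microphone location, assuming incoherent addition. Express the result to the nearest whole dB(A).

68 dB(A)

Propagate each source to the receiver with L = L_ref − 20·log₁₀(r/r_ref), then add intensities.
air handling unit: 69 − 20·log₁₀(37.2/4.5) = 69 − 18.35 = 50.65 dB(A).
chiller: 80 − 20·log₁₀(17.3/4.5) = 80 − 11.70 = 68.30 dB(A).
Σ 10^(L/10) = 6.882e+06 → L_total = 10·log₁₀(6.882e+06) = 68.38 dB(A).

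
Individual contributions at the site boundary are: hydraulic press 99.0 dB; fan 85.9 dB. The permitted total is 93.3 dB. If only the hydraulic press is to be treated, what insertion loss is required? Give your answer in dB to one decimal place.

6.6 dB

The untreated sources together contribute 10^(85.9/10) = 3.890e+08, i.e. 85.90 dB.
To meet 93.3 dB overall, the treated hydraulic press may contribute at most 10^(93.3/10) − 3.890e+08 = 1.749e+09, i.e. 92.43 dB.
So the hydraulic press must be reduced from 99.0 to 92.43 dB: IL = 6.57 dB.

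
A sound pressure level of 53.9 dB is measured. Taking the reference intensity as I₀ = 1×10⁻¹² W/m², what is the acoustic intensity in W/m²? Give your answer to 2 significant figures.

2.5e-07 W/m²

I = I₀·10^(L/10) = 10⁻¹² × 10^(53.9/10) = 10^(-6.610).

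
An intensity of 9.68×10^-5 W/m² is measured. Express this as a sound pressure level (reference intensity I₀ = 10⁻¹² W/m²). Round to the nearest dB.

I/I₀ = 9.68×10^-5/10⁻¹² = 9.68×10^7, and L = 10·log₁₀(I/I₀).
L = 10·(0.9859 + 7) = 79.86 dB.

80 dB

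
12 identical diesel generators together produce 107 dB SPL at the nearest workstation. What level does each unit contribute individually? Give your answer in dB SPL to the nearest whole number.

For N identical incoherent sources L_total = L₁ + 10·log₁₀ N, so L₁ = 107 − 10·log₁₀(12) = 107 − 10.792.

96 dB SPL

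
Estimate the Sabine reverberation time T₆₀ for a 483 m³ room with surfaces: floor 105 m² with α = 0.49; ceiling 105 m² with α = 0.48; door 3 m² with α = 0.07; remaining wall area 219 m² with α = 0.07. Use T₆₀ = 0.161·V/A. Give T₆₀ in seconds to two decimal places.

0.66 s

Total absorption A = 105·0.49 + 105·0.48 + 3·0.07 + 219·0.07 = 117.39 m² sabins.
T₆₀ = 0.161·V/A = 0.161·483/117.39 = 0.662 s.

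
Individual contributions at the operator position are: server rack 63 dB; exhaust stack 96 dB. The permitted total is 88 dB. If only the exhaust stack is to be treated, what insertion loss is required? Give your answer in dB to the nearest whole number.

8 dB

Fixed contribution from the other source: Σ 10^(L/10) = 10^(63/10) = 1.995e+06 (63.00 dB).
To meet 88 dB overall, the treated exhaust stack may contribute at most 10^(88/10) − 1.995e+06 = 6.290e+08, i.e. 87.99 dB.
Required insertion loss = 96 − 87.99 = 8.01 dB.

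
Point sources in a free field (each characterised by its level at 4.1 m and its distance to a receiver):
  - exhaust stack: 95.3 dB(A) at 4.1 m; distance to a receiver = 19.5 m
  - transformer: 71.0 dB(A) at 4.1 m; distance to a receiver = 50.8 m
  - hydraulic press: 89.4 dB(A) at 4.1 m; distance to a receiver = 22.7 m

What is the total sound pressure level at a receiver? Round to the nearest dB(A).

83 dB(A)

First find each source's level at the receiver (point-source: −20·log₁₀(r/r_ref)), then combine on an intensity basis.
exhaust stack: 95.3 − 20·log₁₀(19.5/4.1) = 95.3 − 13.55 = 81.75 dB(A).
transformer: 71.0 − 20·log₁₀(50.8/4.1) = 71.0 − 21.86 = 49.14 dB(A).
hydraulic press: 89.4 − 20·log₁₀(22.7/4.1) = 89.4 − 14.86 = 74.54 dB(A).
Σ 10^(L/10) = 1.783e+08 → L_total = 10·log₁₀(1.783e+08) = 82.51 dB(A).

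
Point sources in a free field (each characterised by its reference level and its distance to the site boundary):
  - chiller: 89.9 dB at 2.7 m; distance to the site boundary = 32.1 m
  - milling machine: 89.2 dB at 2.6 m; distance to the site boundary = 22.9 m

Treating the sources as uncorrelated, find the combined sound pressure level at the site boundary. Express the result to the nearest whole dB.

72 dB

Apply inverse-square spreading to bring every level to the receiver, then sum 10^(L/10).
chiller: 89.9 − 20·log₁₀(32.1/2.7) = 89.9 − 21.50 = 68.40 dB.
milling machine: 89.2 − 20·log₁₀(22.9/2.6) = 89.2 − 18.90 = 70.30 dB.
Σ 10^(L/10) = 1.764e+07 → L_total = 10·log₁₀(1.764e+07) = 72.46 dB.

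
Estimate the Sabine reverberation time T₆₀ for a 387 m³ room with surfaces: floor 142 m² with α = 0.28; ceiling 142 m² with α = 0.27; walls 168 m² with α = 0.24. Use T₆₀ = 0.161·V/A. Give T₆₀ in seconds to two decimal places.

0.53 s

A = Σ Sᵢαᵢ = 142·0.28 + 142·0.27 + 168·0.24 = 118.42 m².
T₆₀ = 0.161 × 387 / 118.42 = 0.526 s.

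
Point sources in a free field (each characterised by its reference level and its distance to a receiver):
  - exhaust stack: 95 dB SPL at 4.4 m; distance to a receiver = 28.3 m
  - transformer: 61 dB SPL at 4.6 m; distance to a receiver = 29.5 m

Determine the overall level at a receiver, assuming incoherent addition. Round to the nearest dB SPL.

Propagate each source to the receiver with L = L_ref − 20·log₁₀(r/r_ref), then add intensities.
exhaust stack: 95 − 20·log₁₀(28.3/4.4) = 95 − 16.17 = 78.83 dB SPL.
transformer: 61 − 20·log₁₀(29.5/4.6) = 61 − 16.14 = 44.86 dB SPL.
Σ 10^(L/10) = 7.647e+07 → L_total = 10·log₁₀(7.647e+07) = 78.84 dB SPL.

79 dB SPL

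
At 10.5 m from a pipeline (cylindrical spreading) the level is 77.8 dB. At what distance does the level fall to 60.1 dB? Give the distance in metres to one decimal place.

618.3 m

For a line source L₁ − L₂ = 10·log₁₀(r₂/r₁), so r₂ = r₁·10^((L₁−L₂)/10).
r₂ = 10.5·10^((77.8−60.1)/10) = 10.5·10^(17.7/10) = 618.29 m.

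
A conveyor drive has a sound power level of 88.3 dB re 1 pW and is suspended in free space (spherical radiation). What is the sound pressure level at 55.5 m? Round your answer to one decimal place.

42.4 dB

The power spreads over a sphere of area 4π·r², so L_p = L_w − 10·log₁₀(4π·r²).
4π·r² = 3.871e+04 m², 10·log₁₀ of that is 45.878 dB.
L_p = 88.3 − 45.878 = 42.42 dB.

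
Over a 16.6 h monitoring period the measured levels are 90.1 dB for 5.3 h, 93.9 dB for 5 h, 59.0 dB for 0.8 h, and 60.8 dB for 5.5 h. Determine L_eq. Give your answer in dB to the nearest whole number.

Weight each interval's intensity by its duration and average over T = 16.6 h:
Σ tᵢ·10^(Lᵢ/10) = 5.3·10^(90.1/10) + 5·10^(93.9/10) + 0.8·10^(59.0/10) + 5.5·10^(60.8/10) = 1.770e+10.
L_eq = 10·log₁₀(1.770e+10/16.6) = 90.28 dB.

90 dB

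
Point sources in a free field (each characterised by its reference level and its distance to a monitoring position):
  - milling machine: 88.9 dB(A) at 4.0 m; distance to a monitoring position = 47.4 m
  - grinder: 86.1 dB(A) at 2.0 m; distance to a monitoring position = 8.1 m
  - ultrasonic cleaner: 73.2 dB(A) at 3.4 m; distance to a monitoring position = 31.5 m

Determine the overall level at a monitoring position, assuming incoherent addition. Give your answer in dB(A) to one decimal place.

Apply inverse-square spreading to bring every level to the receiver, then sum 10^(L/10).
milling machine: 88.9 − 20·log₁₀(47.4/4.0) = 88.9 − 21.47 = 67.43 dB(A).
grinder: 86.1 − 20·log₁₀(8.1/2.0) = 86.1 − 12.15 = 73.95 dB(A).
ultrasonic cleaner: 73.2 − 20·log₁₀(31.5/3.4) = 73.2 − 19.34 = 53.86 dB(A).
Σ 10^(L/10) = 3.061e+07 → L_total = 10·log₁₀(3.061e+07) = 74.86 dB(A).

74.9 dB(A)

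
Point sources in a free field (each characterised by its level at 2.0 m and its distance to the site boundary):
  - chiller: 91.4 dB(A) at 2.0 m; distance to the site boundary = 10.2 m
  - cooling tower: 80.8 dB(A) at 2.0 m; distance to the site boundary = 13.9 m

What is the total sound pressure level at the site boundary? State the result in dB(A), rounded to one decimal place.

First find each source's level at the receiver (point-source: −20·log₁₀(r/r_ref)), then combine on an intensity basis.
chiller: 91.4 − 20·log₁₀(10.2/2.0) = 91.4 − 14.15 = 77.25 dB(A).
cooling tower: 80.8 − 20·log₁₀(13.9/2.0) = 80.8 − 16.84 = 63.96 dB(A).
Σ 10^(L/10) = 5.556e+07 → L_total = 10·log₁₀(5.556e+07) = 77.45 dB(A).

77.4 dB(A)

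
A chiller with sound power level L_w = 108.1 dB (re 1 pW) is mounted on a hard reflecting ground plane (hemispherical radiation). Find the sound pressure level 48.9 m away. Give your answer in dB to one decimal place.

66.3 dB

The power spreads over a hemisphere of area 2π·r², so L_p = L_w − 10·log₁₀(2π·r²).
2π·r² = 1.502e+04 m², 10·log₁₀ of that is 41.768 dB.
L_p = 108.1 − 41.768 = 66.33 dB.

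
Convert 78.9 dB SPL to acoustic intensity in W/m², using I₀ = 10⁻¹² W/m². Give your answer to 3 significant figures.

7.76e-05 W/m²

I/I₀ = 10^(78.9/10) = 7.762e+07, so I = 7.762e+07 × 10⁻¹² W/m².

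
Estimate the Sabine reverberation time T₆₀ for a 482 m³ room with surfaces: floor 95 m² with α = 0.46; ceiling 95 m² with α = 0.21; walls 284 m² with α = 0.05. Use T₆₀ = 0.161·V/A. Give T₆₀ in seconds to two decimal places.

A = Σ Sᵢαᵢ = 95·0.46 + 95·0.21 + 284·0.05 = 77.85 m².
T₆₀ = 0.161 × 482 / 77.85 = 0.997 s.

1.00 s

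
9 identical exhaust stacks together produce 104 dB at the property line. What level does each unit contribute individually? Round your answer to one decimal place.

9 equal contributions raise the level by 10·log₁₀ 9 = 9.542 dB, so each unit alone gives 104 − 9.542.

94.5 dB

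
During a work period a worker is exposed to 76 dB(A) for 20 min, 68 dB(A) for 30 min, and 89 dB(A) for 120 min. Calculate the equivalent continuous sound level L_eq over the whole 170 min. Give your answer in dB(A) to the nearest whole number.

Weight each interval's intensity by its duration and average over T = 170 min:
Σ tᵢ·10^(Lᵢ/10) = 20·10^(76/10) + 30·10^(68/10) + 120·10^(89/10) = 9.630e+10.
L_eq = 10·log₁₀(9.630e+10/170) = 87.53 dB(A).

88 dB(A)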